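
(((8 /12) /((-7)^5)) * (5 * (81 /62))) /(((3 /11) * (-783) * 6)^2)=-605 /3833157498156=-0.00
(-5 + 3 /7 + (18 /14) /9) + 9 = 32 /7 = 4.57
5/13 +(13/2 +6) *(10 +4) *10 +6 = 22833/13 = 1756.38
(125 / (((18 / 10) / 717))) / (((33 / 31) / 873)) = 449170625 / 11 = 40833693.18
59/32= 1.84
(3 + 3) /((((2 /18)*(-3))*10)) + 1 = -4 /5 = -0.80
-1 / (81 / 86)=-86 / 81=-1.06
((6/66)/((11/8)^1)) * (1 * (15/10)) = 12/121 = 0.10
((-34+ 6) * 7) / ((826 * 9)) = -14 / 531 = -0.03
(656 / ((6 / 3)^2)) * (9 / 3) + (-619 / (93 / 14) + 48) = 41554 / 93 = 446.82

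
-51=-51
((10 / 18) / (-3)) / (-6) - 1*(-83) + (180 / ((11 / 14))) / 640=1188791 / 14256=83.39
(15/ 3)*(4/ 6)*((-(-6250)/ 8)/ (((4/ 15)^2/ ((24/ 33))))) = 1171875/ 44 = 26633.52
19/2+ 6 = 31/2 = 15.50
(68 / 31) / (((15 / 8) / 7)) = 3808 / 465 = 8.19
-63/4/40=-63/160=-0.39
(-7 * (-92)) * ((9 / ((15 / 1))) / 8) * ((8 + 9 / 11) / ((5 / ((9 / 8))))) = 421659 / 4400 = 95.83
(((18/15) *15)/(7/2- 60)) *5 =-180/113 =-1.59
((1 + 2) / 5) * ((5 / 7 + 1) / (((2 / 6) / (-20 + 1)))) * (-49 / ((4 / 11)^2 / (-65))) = -5648643 / 4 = -1412160.75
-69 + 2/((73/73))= -67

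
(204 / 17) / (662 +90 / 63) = 7 / 387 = 0.02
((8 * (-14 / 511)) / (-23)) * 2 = 32 / 1679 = 0.02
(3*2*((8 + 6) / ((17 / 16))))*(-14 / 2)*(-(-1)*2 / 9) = -6272 / 51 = -122.98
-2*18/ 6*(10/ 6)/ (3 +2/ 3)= -30/ 11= -2.73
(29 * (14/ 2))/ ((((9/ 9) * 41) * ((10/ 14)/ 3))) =20.80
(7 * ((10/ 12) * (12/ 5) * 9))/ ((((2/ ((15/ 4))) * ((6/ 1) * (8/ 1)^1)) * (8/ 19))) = 5985/ 512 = 11.69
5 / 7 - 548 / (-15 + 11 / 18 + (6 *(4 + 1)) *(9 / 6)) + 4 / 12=-195022 / 11571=-16.85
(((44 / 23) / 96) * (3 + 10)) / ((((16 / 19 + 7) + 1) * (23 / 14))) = 2717 / 152352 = 0.02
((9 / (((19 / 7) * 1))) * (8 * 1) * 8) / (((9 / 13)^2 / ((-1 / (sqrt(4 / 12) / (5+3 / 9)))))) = -1211392 * sqrt(3) / 513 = -4090.04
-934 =-934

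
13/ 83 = 0.16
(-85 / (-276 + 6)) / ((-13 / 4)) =-34 / 351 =-0.10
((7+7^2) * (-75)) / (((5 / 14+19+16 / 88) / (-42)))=9055200 / 1003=9028.12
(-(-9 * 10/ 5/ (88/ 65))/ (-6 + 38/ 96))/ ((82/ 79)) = -277290/ 121319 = -2.29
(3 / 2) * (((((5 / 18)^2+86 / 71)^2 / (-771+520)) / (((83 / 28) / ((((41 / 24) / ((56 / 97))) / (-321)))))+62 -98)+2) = -53975873352503957 / 1058351098111488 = -51.00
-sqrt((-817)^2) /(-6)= 817 /6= 136.17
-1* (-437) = 437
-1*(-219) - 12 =207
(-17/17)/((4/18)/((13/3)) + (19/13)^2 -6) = 507/1933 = 0.26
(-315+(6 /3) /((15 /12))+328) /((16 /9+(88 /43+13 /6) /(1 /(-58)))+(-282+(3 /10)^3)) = -5650200 /203004551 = -0.03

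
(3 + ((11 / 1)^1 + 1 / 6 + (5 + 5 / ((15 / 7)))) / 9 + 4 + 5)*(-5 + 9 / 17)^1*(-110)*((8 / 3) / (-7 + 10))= 8460320 / 1377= 6144.02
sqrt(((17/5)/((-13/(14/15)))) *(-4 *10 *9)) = 4 *sqrt(23205)/65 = 9.37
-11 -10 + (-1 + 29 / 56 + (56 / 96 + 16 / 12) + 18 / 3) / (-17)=-61225 / 2856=-21.44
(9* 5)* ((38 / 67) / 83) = 1710 / 5561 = 0.31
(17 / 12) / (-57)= -17 / 684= -0.02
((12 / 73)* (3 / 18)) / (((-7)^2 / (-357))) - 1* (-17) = 8585 / 511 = 16.80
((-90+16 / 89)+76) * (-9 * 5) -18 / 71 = 621.66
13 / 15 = 0.87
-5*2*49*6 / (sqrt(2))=-1470*sqrt(2)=-2078.89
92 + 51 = 143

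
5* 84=420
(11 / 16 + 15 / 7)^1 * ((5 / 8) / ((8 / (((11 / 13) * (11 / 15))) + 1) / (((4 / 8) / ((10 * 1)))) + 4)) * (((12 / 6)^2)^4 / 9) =191785 / 1074276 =0.18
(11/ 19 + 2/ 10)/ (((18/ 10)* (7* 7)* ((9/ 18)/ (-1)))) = -148/ 8379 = -0.02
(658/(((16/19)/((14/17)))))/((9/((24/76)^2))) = 2303/323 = 7.13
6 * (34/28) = 51/7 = 7.29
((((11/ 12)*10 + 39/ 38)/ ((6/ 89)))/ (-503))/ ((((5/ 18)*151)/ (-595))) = 6153371/ 1443107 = 4.26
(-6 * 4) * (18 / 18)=-24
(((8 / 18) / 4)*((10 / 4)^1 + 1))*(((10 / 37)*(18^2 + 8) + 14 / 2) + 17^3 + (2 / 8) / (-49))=36330523 / 18648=1948.23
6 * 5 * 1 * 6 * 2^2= 720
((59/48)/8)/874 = 59/335616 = 0.00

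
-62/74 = -31/37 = -0.84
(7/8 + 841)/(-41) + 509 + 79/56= 562379/1148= 489.88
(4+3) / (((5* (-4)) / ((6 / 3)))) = -7 / 10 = -0.70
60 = 60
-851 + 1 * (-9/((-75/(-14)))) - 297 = -28742/25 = -1149.68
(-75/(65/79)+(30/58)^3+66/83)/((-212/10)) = 5935531770/1394733743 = 4.26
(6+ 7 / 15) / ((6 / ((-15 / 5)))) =-97 / 30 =-3.23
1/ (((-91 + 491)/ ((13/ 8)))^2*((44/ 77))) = 1183/ 40960000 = 0.00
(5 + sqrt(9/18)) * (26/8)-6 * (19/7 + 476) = -79969/28 + 13 * sqrt(2)/8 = -2853.74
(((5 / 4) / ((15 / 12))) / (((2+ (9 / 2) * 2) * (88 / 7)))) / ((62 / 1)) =0.00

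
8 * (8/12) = 16/3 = 5.33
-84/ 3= -28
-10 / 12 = -5 / 6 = -0.83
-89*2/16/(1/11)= -979/8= -122.38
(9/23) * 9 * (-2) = -162/23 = -7.04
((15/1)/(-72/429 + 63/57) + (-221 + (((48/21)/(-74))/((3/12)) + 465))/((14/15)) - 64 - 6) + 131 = 520719832/1539237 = 338.30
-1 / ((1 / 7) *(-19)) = 7 / 19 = 0.37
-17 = -17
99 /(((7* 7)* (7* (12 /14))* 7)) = 33 /686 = 0.05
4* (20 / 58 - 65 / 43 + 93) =367.33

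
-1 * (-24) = 24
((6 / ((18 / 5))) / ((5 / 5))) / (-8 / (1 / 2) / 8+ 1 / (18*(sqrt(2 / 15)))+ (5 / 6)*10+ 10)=5880 / 57619 - 10*sqrt(30) / 57619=0.10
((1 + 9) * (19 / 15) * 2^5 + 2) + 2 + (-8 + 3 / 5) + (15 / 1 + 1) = 6269 / 15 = 417.93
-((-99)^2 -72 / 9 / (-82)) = -401845 / 41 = -9801.10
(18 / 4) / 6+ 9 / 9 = 7 / 4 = 1.75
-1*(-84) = 84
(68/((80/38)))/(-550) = -323/5500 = -0.06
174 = 174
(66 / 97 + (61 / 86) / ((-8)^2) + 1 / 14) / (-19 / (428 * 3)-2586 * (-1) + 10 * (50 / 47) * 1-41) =43016220357 / 144094685315168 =0.00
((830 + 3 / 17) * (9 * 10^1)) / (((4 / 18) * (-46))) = -5715765 / 782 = -7309.16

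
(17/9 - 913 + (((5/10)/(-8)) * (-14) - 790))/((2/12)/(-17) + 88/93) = -64513759/35532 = -1815.65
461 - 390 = 71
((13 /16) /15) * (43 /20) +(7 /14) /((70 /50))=15913 /33600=0.47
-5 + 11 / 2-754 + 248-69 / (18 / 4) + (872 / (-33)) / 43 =-1479869 / 2838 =-521.45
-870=-870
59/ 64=0.92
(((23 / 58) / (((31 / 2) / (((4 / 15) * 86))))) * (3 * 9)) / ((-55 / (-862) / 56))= 3437352576 / 247225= 13903.74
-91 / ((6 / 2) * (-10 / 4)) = 182 / 15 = 12.13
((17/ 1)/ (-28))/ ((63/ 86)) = -0.83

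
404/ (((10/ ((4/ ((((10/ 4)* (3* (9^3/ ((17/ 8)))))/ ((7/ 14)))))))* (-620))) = -1717/ 33898500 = -0.00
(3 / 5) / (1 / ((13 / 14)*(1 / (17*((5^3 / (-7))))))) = -39 / 21250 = -0.00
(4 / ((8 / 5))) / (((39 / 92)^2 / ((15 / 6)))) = 52900 / 1521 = 34.78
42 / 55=0.76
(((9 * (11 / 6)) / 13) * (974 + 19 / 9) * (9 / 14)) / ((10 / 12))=24849 / 26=955.73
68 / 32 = 17 / 8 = 2.12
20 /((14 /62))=620 /7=88.57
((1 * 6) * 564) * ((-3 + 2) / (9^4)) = -376 / 729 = -0.52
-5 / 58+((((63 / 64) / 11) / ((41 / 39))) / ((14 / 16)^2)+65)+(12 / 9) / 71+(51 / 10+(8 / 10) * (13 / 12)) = 6923796146 / 97503945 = 71.01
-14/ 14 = -1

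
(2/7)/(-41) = -2/287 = -0.01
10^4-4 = 9996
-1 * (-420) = 420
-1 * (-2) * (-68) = -136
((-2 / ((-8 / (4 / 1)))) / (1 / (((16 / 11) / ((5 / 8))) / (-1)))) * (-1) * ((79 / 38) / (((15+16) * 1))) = 5056 / 32395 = 0.16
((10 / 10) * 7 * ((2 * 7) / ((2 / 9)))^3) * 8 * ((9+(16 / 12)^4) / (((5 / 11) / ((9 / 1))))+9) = 3497546304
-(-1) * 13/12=13/12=1.08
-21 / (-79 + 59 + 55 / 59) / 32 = 413 / 12000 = 0.03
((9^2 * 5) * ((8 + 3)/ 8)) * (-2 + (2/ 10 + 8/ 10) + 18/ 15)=891/ 8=111.38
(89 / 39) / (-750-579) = -89 / 51831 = -0.00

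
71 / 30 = 2.37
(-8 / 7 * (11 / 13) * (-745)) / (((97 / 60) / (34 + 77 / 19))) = 2843992800 / 167713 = 16957.50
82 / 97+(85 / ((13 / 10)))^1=83516 / 1261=66.23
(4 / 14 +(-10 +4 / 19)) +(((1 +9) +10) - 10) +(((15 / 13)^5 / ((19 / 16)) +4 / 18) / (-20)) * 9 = -187053589 / 493819690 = -0.38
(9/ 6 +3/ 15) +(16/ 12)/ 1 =3.03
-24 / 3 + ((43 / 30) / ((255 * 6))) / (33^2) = -8.00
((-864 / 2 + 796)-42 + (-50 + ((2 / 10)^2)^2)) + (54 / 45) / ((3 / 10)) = 172501 / 625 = 276.00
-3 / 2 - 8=-19 / 2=-9.50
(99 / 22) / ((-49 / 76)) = -342 / 49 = -6.98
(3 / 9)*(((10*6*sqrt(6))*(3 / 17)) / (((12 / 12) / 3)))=180*sqrt(6) / 17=25.94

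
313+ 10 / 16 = 2509 / 8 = 313.62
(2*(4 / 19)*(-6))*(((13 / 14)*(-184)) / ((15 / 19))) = 19136 / 35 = 546.74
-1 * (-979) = 979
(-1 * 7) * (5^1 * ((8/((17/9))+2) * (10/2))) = -18550/17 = -1091.18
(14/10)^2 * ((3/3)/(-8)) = -49/200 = -0.24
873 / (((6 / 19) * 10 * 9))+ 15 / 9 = 1943 / 60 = 32.38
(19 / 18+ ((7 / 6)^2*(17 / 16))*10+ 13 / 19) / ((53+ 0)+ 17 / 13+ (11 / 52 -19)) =1152515 / 2526696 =0.46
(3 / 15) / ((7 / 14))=2 / 5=0.40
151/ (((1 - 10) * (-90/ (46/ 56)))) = 3473/ 22680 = 0.15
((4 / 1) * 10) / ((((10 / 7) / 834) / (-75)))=-1751400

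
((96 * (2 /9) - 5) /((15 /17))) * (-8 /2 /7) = -476 /45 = -10.58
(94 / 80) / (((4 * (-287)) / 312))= -1833 / 5740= -0.32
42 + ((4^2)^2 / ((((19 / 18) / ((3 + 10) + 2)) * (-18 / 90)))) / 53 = -301.20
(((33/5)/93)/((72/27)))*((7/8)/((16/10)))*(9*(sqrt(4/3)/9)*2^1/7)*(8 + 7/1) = 0.07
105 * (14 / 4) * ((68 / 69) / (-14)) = -595 / 23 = -25.87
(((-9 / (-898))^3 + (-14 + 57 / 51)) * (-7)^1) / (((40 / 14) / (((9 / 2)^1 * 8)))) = 13987550775051 / 12310563464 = 1136.22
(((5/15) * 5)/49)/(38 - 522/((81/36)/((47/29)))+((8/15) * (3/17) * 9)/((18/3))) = -425/4221546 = -0.00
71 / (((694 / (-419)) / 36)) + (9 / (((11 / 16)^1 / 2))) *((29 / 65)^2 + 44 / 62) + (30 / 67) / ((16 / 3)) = -407116575560709 / 267963324200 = -1519.30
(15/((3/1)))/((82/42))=105/41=2.56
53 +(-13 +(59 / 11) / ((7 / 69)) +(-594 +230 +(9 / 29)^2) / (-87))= 546782528 / 5633859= 97.05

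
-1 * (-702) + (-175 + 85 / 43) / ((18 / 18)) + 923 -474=42053 / 43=977.98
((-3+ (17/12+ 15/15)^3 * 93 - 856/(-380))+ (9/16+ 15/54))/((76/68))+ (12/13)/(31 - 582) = 153454076387/130653120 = 1174.52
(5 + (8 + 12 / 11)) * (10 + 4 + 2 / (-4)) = 4185 / 22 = 190.23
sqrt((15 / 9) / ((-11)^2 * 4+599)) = 0.04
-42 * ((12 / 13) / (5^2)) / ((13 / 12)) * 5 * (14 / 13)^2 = -8.30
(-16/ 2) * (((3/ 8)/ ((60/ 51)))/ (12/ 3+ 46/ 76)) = -969/ 1750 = -0.55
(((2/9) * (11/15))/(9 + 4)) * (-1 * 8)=-176/1755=-0.10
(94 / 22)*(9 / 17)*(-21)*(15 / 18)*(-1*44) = 29610 / 17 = 1741.76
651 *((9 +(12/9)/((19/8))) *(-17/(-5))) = 402101/19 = 21163.21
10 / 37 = 0.27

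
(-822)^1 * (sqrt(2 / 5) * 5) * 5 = -4110 * sqrt(10) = -12996.96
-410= -410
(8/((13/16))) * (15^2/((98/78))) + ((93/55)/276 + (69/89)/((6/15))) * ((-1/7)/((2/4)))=19448558737/11033330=1762.71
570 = 570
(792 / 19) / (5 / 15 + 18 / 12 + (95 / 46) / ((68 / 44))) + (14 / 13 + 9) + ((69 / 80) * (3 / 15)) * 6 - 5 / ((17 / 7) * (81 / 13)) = 21163768229 / 884309400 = 23.93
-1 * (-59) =59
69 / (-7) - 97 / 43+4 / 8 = -6991 / 602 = -11.61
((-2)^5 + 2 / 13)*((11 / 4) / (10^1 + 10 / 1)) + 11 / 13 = -3.53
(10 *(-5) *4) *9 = -1800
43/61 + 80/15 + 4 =1837/183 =10.04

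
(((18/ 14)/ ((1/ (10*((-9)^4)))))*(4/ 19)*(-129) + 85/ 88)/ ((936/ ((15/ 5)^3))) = -66084.31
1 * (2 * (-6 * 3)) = -36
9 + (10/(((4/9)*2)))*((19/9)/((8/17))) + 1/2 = 59.97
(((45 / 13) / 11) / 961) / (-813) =-15 / 37241633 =-0.00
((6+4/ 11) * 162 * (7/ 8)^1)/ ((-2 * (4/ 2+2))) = -19845/ 176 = -112.76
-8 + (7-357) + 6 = -352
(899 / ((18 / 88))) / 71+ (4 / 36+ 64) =8947 / 71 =126.01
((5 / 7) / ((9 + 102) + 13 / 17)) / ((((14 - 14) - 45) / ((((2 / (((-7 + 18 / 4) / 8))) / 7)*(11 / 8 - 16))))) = -0.00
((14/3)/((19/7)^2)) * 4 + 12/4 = 5993/1083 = 5.53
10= 10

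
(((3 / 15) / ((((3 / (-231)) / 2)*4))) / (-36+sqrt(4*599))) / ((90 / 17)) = -119*sqrt(599) / 45000 -119 / 2500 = -0.11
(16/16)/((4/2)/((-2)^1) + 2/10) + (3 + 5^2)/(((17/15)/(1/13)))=575/884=0.65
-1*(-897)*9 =8073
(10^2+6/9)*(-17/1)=-5134/3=-1711.33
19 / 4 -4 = 3 / 4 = 0.75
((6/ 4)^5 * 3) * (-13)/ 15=-3159/ 160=-19.74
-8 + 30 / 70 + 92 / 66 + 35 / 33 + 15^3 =259481 / 77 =3369.88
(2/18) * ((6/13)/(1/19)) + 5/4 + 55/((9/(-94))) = -267799/468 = -572.22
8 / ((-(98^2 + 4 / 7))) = -7 / 8404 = -0.00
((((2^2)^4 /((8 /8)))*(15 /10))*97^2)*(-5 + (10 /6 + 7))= 13247872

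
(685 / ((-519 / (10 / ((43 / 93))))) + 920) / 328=2.72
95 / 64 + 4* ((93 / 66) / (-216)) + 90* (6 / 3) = 3449159 / 19008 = 181.46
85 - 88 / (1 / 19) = -1587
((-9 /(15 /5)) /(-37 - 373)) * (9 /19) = 27 /7790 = 0.00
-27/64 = -0.42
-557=-557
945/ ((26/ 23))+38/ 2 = 22229/ 26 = 854.96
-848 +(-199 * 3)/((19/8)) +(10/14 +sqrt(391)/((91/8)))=-146121/133 +8 * sqrt(391)/91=-1096.92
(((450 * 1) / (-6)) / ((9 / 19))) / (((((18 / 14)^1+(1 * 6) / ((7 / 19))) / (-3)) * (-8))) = -3325 / 984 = -3.38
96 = 96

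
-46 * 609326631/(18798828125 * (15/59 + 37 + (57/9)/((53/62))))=-131470141884453/3938204101562500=-0.03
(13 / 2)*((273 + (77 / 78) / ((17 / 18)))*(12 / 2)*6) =64126.59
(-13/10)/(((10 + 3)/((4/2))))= -1/5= -0.20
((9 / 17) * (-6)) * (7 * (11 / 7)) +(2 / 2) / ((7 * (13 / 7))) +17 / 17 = -7484 / 221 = -33.86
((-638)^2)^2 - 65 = 165684817871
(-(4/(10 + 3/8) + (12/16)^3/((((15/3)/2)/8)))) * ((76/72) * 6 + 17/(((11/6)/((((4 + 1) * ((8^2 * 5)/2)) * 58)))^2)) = -11388116373983419/602580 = -18898928563.81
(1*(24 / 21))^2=64 / 49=1.31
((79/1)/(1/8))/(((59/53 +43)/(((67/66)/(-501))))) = -561058/19327077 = -0.03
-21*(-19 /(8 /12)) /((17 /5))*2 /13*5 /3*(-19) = -189525 /221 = -857.58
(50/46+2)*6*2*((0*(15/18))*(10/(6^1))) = 0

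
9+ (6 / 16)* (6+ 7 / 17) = 1551 / 136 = 11.40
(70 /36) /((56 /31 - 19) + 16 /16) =-1085 /9036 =-0.12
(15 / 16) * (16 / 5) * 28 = 84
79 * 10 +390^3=59319790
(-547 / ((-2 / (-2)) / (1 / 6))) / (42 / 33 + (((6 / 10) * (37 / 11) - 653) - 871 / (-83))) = 2497055 / 17508102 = 0.14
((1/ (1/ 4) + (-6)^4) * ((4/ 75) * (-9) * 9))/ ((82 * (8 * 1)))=-351/ 41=-8.56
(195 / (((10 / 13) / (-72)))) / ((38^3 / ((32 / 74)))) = -0.14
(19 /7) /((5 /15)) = 57 /7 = 8.14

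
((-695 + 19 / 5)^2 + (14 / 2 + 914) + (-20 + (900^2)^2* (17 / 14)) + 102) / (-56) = -139421333783077 / 9800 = -14226666712.56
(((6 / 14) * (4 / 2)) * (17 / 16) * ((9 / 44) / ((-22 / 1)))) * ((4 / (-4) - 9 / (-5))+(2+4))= -7803 / 135520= -0.06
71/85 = 0.84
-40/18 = -20/9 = -2.22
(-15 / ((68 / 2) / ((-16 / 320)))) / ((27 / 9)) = 1 / 136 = 0.01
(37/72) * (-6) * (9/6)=-37/8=-4.62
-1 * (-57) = 57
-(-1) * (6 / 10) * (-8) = -4.80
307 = 307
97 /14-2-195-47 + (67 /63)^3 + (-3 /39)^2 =-19934143843 /84515886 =-235.86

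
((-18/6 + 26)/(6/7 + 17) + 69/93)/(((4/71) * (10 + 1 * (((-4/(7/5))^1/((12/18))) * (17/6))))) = -651567/38750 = -16.81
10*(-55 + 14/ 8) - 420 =-1905/ 2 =-952.50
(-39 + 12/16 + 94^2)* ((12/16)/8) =105573/128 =824.79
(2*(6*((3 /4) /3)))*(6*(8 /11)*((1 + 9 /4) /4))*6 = 702 /11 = 63.82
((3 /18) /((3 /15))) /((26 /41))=205 /156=1.31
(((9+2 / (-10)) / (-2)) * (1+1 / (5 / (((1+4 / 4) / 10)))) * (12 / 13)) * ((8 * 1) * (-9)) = 38016 / 125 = 304.13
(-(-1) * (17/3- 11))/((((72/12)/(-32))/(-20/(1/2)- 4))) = -11264/9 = -1251.56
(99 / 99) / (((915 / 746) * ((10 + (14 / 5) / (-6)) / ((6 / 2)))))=2238 / 8723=0.26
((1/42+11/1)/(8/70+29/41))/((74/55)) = 5220325/523476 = 9.97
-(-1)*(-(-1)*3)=3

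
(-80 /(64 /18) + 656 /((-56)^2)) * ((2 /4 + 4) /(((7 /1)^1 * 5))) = -39321 /13720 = -2.87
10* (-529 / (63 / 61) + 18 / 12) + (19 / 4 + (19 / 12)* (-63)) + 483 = -297301 / 63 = -4719.06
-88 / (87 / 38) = -3344 / 87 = -38.44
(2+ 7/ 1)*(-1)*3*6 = -162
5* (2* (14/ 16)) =35/ 4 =8.75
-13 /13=-1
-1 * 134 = -134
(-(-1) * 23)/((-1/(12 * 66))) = -18216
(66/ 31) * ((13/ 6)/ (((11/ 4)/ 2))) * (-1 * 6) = -624/ 31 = -20.13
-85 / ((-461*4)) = 85 / 1844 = 0.05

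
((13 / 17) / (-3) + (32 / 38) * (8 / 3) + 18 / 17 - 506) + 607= 33608 / 323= 104.05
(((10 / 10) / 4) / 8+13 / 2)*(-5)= -1045 / 32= -32.66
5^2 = 25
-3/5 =-0.60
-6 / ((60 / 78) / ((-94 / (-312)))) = -47 / 20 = -2.35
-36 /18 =-2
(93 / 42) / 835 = 31 / 11690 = 0.00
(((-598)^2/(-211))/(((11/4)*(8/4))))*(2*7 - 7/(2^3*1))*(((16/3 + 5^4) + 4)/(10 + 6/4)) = -47071570/211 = -223088.01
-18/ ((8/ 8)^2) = -18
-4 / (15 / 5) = -4 / 3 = -1.33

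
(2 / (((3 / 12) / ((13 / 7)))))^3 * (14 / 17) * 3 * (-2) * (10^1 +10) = -269967360 / 833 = -324090.47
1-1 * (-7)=8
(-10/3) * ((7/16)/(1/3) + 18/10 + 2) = -409/24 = -17.04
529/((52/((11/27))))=5819/1404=4.14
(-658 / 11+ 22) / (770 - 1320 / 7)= -1456 / 22385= -0.07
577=577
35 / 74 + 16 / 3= 1289 / 222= 5.81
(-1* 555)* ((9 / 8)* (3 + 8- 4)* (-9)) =314685 / 8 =39335.62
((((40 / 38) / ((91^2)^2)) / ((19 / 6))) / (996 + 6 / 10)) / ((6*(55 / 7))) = 20 / 193846651537539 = 0.00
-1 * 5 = -5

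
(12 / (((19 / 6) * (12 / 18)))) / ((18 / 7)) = 42 / 19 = 2.21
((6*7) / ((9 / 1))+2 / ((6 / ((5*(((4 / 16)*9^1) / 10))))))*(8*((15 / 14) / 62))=0.70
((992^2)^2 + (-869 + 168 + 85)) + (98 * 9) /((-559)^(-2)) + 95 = 968657563817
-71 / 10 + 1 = -61 / 10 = -6.10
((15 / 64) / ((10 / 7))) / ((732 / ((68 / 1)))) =0.02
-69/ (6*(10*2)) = -23/ 40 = -0.58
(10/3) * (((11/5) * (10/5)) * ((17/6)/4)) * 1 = 187/18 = 10.39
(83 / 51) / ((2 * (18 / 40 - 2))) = -830 / 1581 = -0.52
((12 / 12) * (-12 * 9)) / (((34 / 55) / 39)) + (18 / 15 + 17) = -577603 / 85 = -6795.33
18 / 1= 18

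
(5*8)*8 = 320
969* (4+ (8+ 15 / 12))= 51357 / 4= 12839.25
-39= -39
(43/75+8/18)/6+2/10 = 499/1350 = 0.37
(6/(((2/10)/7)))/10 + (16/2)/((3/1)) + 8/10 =367/15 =24.47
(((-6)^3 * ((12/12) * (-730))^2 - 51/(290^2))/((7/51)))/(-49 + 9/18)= 493702860242601/28551950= 17291388.51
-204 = -204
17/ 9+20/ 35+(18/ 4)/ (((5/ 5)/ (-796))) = -225511/ 63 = -3579.54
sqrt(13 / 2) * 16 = 8 * sqrt(26) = 40.79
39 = 39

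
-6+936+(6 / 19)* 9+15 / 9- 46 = 50645 / 57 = 888.51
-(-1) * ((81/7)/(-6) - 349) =-4913/14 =-350.93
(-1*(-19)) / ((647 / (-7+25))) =342 / 647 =0.53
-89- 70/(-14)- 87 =-171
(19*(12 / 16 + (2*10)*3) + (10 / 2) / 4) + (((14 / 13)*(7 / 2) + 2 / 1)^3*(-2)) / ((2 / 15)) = -7578983 / 4394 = -1724.85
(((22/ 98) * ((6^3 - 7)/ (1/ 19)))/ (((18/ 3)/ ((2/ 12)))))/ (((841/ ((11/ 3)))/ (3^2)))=480491/ 494508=0.97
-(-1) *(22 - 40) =-18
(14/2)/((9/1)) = 7/9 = 0.78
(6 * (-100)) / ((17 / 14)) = -8400 / 17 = -494.12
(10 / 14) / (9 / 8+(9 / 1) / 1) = 40 / 567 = 0.07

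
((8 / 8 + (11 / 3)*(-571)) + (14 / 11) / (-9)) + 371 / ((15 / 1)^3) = -77691419 / 37125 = -2092.70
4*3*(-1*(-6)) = 72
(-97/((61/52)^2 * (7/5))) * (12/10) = -1573728/26047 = -60.42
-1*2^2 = -4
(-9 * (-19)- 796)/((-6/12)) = 1250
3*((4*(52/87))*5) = 1040/29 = 35.86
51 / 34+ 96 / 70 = 201 / 70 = 2.87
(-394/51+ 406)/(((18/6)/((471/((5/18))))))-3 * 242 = 19072194/85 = 224378.75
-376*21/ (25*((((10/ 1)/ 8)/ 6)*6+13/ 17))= -156.77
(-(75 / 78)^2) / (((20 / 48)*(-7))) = 375 / 1183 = 0.32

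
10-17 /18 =163 /18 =9.06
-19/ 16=-1.19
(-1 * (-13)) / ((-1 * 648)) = -13 / 648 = -0.02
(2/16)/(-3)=-1/24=-0.04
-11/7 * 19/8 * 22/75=-2299/2100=-1.09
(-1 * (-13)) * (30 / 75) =26 / 5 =5.20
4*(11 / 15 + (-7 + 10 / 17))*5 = -5792 / 51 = -113.57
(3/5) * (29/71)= 87/355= 0.25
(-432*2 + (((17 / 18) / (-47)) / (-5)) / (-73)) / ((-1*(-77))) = -38113511 / 3396690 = -11.22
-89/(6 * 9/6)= -89/9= -9.89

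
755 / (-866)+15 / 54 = -2315 / 3897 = -0.59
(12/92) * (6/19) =18/437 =0.04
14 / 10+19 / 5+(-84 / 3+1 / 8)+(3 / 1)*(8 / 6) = -747 / 40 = -18.68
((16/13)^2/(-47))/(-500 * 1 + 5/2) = 512/7903285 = 0.00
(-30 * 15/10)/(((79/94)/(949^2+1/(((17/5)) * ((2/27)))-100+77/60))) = -129510809439/2686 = -48216980.43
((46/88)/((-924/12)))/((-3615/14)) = 23/874830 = 0.00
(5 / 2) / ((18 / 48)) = 20 / 3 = 6.67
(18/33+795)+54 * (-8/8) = 8157/11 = 741.55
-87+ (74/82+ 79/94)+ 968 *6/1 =22055451/3854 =5722.74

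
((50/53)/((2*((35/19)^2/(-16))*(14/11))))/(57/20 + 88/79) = -50193440/113855077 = -0.44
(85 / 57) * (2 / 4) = 85 / 114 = 0.75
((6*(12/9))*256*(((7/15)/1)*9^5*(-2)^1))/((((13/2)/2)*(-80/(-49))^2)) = -21171979584/1625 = -13028910.51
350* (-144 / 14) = -3600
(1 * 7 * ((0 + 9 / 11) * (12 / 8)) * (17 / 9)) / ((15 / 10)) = 119 / 11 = 10.82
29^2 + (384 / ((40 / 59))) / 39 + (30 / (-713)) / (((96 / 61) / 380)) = 156713493 / 185380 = 845.36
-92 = -92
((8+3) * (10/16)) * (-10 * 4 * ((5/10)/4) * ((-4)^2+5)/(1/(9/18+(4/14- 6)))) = 60225/16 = 3764.06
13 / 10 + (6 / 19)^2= 5053 / 3610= 1.40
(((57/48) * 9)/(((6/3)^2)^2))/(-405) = -19/11520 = -0.00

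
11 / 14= 0.79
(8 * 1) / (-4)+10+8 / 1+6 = 22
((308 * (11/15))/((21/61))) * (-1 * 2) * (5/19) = -59048/171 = -345.31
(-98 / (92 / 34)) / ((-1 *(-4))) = -9.05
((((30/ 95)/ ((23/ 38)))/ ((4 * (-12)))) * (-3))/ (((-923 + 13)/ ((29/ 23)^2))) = -2523/ 44287880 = -0.00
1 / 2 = 0.50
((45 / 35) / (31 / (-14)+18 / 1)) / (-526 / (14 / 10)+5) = -42 / 191165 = -0.00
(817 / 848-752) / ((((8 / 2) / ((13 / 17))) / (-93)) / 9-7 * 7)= 6929880399 / 452184976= 15.33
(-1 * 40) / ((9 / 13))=-520 / 9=-57.78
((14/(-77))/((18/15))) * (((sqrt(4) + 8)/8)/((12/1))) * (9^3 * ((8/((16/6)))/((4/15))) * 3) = -273375/704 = -388.32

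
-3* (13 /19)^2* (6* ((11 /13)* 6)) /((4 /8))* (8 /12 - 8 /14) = -20592 /2527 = -8.15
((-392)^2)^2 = 23612624896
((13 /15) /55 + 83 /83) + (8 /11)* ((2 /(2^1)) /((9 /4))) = 3314 /2475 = 1.34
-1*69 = -69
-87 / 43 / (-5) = 87 / 215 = 0.40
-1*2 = -2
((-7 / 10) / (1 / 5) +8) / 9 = 1 / 2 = 0.50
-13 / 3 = -4.33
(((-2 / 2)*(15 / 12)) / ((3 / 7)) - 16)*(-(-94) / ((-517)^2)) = -227 / 34122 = -0.01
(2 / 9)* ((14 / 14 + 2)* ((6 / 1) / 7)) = 4 / 7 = 0.57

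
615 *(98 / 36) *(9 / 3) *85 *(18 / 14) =1097775 / 2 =548887.50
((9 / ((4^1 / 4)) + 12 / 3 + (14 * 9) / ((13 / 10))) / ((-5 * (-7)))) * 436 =623044 / 455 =1369.33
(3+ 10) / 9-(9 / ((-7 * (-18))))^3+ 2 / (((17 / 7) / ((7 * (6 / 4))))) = 4236583 / 419832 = 10.09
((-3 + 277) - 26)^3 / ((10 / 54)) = 411830784 / 5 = 82366156.80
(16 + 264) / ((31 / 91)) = 25480 / 31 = 821.94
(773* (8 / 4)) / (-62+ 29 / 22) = -34012 / 1335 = -25.48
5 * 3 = 15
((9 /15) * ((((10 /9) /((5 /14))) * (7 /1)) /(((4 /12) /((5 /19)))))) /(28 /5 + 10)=490 /741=0.66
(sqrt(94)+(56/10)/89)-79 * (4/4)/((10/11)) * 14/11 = -49189/445+sqrt(94) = -100.84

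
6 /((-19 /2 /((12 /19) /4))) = -36 /361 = -0.10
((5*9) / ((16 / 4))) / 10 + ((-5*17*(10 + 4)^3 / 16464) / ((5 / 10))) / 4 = -143 / 24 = -5.96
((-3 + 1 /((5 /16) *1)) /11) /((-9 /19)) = -19 /495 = -0.04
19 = 19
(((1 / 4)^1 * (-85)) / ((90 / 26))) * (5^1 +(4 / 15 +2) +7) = -23647 / 270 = -87.58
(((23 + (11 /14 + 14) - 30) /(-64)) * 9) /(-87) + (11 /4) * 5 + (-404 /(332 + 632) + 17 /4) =110173015 /6262144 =17.59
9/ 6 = 3/ 2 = 1.50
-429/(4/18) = -3861/2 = -1930.50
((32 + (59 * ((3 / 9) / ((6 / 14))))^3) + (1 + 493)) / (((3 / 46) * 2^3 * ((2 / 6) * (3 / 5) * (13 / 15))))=40726359325 / 37908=1074347.35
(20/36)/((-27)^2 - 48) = 5/6129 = 0.00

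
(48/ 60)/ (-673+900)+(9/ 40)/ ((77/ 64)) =16652/ 87395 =0.19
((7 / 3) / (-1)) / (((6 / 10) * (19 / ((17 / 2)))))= -1.74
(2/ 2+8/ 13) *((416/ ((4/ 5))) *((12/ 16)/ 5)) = 126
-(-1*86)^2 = -7396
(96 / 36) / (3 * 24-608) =-1 / 201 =-0.00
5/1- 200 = -195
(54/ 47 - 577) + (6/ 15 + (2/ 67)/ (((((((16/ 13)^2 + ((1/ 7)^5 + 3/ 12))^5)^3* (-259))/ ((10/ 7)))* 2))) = -575.45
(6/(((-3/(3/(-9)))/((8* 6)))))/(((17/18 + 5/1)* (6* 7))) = 96/749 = 0.13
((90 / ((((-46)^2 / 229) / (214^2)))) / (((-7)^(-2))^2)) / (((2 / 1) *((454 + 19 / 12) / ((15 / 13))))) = 7284205284300 / 5370937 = 1356226.16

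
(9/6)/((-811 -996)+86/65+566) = -195/161158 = -0.00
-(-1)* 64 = 64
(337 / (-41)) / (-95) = 337 / 3895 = 0.09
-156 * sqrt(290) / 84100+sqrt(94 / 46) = -39 * sqrt(290) / 21025+sqrt(1081) / 23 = 1.40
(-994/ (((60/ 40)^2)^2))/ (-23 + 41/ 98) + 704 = 712.69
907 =907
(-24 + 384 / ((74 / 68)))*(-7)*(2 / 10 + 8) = -18876.84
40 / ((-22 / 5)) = -100 / 11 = -9.09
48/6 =8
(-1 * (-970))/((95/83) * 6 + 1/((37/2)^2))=55109095/390331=141.19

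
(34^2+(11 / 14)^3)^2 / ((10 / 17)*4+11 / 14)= 171197409042425 / 401754528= 426124.40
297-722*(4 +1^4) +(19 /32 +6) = -105805 /32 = -3306.41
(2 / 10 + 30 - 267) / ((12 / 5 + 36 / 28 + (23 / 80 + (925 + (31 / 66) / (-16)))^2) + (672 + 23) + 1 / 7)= -46211235840 / 167203777049503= -0.00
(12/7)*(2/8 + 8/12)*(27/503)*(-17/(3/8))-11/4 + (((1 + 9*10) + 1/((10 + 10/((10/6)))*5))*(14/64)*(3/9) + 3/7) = 4425629/9013760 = 0.49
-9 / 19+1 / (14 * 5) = -611 / 1330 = -0.46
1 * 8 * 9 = 72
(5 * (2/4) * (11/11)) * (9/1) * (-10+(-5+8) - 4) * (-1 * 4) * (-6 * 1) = -5940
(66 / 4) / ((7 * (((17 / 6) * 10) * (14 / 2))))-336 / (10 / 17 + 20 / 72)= -171286209 / 441490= -387.97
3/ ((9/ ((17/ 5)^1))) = 17/ 15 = 1.13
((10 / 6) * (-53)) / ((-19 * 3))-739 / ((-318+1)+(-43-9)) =8302 / 2337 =3.55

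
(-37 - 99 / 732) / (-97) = 9061 / 23668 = 0.38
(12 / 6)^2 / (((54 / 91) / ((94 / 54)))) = 8554 / 729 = 11.73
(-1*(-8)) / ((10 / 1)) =4 / 5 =0.80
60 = 60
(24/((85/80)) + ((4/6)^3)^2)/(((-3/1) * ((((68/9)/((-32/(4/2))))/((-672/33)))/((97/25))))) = -24424357888/19312425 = -1264.70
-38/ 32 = -19/ 16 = -1.19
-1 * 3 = -3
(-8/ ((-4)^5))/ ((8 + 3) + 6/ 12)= 1/ 1472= 0.00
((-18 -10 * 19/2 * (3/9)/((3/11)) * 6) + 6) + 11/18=-12745/18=-708.06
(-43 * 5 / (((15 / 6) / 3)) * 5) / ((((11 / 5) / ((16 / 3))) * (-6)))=17200 / 33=521.21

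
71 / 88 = 0.81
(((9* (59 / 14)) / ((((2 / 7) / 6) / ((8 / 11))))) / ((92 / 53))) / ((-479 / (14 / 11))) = -1182006 / 1333057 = -0.89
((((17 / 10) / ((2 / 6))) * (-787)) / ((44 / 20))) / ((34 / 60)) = -35415 / 11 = -3219.55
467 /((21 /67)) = 31289 /21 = 1489.95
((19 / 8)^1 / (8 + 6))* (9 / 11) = 171 / 1232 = 0.14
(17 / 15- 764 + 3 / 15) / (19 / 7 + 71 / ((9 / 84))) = -16016 / 13973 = -1.15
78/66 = 13/11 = 1.18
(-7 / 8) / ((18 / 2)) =-7 / 72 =-0.10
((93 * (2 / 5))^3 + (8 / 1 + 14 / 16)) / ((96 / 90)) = 154463169 / 3200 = 48269.74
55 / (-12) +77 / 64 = -649 / 192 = -3.38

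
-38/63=-0.60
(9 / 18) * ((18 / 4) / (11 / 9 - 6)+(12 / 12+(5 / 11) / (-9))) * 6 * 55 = 325 / 258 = 1.26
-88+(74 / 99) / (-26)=-113293 / 1287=-88.03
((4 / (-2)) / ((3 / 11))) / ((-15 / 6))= 44 / 15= 2.93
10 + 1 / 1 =11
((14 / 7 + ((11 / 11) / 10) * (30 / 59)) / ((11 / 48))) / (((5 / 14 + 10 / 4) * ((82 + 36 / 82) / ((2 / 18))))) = 3157 / 747825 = 0.00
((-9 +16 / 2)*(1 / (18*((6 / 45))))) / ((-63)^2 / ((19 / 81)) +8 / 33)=-0.00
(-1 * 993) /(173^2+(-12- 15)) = -0.03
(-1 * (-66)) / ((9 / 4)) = 88 / 3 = 29.33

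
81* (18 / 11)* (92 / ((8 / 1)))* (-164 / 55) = -2749788 / 605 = -4545.10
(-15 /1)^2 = 225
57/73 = 0.78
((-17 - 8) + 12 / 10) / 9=-119 / 45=-2.64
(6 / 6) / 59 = 1 / 59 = 0.02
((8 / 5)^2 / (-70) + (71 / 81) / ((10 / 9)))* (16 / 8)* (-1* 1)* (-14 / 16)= 11849 / 9000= 1.32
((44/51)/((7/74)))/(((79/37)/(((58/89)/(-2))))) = -3493688/2510067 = -1.39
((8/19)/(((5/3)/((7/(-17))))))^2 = 28224/2608225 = 0.01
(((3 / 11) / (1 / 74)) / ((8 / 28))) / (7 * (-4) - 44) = -259 / 264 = -0.98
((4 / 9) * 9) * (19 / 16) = 19 / 4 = 4.75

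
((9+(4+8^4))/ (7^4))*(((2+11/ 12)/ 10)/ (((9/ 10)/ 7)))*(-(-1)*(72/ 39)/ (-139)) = -5870/ 113841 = -0.05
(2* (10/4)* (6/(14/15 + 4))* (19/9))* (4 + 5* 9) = 23275/37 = 629.05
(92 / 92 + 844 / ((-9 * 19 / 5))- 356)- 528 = -155213 / 171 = -907.68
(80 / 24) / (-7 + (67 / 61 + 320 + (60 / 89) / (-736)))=1997872 / 188257947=0.01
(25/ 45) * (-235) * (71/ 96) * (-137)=11429225/ 864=13228.27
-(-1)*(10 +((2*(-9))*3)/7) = 2.29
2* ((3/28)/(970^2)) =3/13172600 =0.00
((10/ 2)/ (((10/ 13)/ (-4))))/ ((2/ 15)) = -195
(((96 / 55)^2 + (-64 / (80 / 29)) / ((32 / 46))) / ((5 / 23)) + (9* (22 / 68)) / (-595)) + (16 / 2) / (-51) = -51241897727 / 367174500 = -139.56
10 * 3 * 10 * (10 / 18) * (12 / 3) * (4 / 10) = 800 / 3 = 266.67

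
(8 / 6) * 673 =2692 / 3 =897.33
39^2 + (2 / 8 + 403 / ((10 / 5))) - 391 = 5327 / 4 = 1331.75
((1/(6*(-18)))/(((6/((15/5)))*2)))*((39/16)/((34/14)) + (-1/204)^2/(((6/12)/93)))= -13985/5992704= -0.00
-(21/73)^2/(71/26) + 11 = 4150483/378359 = 10.97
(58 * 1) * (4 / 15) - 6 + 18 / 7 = 1264 / 105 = 12.04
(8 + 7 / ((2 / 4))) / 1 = 22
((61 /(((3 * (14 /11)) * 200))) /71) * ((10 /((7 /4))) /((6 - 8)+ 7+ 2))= 671 /730590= 0.00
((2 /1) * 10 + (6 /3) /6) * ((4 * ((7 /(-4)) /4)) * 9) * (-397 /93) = 169519 /124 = 1367.09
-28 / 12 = -7 / 3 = -2.33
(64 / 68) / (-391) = -16 / 6647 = -0.00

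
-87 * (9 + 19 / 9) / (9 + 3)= -80.56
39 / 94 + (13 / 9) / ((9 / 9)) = 1573 / 846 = 1.86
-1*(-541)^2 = -292681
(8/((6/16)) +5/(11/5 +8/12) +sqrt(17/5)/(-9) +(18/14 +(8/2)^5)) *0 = 0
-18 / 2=-9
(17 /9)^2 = 289 /81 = 3.57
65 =65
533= 533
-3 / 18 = -1 / 6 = -0.17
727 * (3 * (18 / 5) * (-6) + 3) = -224643 / 5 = -44928.60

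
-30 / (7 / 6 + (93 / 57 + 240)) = -3420 / 27679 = -0.12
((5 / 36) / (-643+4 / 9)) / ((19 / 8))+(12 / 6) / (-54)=-0.04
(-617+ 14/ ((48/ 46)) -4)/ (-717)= 7291/ 8604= 0.85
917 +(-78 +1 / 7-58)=5468 / 7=781.14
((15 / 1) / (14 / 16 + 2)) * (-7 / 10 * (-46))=168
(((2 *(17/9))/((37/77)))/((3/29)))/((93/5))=379610/92907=4.09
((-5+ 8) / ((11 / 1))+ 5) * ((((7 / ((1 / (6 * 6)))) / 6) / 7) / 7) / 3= 116 / 77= 1.51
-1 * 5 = -5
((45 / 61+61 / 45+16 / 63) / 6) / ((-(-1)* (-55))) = -7517 / 1056825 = -0.01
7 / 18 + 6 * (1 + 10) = 1195 / 18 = 66.39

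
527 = 527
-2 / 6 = -1 / 3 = -0.33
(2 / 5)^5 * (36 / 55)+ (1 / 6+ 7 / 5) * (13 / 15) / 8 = 4366513 / 24750000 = 0.18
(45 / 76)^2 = 2025 / 5776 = 0.35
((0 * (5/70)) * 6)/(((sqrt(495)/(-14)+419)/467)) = 0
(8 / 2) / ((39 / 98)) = 392 / 39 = 10.05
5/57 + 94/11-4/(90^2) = 3653566/423225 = 8.63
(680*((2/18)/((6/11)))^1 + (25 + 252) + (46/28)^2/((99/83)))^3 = 14384161514436894479125/197259333784128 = 72920055.23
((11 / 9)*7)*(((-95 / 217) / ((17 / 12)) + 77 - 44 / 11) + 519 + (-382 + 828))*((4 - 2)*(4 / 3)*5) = 187148720 / 1581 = 118373.64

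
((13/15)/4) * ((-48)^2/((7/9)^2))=202176/245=825.21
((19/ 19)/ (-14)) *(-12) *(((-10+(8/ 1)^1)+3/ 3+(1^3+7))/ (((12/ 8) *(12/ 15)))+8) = 11.86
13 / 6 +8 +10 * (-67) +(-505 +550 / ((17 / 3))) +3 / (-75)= -2722927 / 2550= -1067.81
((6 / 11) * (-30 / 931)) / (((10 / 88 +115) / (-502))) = 72288 / 943103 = 0.08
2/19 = 0.11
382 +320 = 702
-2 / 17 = -0.12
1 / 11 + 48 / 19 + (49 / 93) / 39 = 1994210 / 758043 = 2.63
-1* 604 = -604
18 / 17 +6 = 120 / 17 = 7.06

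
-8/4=-2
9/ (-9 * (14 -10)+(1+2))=-3/ 11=-0.27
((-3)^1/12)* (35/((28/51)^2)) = -13005/448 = -29.03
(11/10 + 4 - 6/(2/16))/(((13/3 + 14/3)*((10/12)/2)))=-286/25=-11.44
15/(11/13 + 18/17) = 3315/421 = 7.87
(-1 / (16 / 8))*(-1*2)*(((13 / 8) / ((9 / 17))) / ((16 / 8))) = 1.53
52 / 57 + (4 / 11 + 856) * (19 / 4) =2551037 / 627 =4068.64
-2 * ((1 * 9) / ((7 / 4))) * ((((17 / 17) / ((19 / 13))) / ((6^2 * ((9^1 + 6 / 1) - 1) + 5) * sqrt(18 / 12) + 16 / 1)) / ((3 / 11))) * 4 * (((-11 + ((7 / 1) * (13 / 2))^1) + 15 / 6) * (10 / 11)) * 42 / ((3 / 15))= 443289600 / 14757889 - 7051075200 * sqrt(6) / 14757889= -1140.29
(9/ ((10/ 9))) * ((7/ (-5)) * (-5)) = 567/ 10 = 56.70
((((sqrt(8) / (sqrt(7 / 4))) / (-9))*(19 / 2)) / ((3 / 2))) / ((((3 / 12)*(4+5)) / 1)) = -304*sqrt(14) / 1701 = -0.67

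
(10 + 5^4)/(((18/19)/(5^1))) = 60325/18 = 3351.39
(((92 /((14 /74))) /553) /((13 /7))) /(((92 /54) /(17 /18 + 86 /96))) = 29415 /57512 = 0.51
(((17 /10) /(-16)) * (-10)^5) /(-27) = -393.52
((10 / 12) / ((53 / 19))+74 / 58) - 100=-907679 / 9222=-98.43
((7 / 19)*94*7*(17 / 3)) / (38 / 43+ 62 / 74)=797.95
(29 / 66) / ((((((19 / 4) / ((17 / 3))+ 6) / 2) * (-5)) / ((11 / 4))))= -493 / 6975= -0.07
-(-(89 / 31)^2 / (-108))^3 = -496981290961 / 1117999036999872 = -0.00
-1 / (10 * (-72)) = 1 / 720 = 0.00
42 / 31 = 1.35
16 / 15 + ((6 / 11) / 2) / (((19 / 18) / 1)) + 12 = 41774 / 3135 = 13.33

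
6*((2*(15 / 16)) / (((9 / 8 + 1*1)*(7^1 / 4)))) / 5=72 / 119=0.61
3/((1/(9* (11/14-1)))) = -81/14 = -5.79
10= 10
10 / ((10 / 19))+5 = 24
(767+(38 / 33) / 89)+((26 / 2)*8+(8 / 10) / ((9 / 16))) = 38435131 / 44055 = 872.44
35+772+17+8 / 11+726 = 17058 / 11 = 1550.73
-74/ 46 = -37/ 23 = -1.61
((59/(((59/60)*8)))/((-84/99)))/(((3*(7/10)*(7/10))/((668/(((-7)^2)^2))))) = -1377750/823543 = -1.67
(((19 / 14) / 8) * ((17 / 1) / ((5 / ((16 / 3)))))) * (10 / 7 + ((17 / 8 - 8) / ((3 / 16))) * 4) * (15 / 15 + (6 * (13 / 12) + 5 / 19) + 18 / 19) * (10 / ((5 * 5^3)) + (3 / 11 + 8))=-27811441873 / 1010625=-27519.05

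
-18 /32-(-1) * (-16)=-265 /16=-16.56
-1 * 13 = -13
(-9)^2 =81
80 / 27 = 2.96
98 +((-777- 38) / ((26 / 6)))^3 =-14616055819 / 2197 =-6652733.65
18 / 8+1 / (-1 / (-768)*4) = 777 / 4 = 194.25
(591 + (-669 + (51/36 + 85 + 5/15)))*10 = 87.50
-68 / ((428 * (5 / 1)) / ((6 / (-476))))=3 / 7490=0.00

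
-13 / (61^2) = -13 / 3721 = -0.00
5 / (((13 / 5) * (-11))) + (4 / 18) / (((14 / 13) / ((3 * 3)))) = 1684 / 1001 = 1.68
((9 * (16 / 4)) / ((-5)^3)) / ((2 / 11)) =-198 / 125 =-1.58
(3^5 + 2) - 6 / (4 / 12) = 227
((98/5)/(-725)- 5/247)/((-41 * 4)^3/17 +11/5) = 719627/3949415496975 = 0.00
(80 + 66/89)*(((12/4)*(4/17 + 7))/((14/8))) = 10606536/10591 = 1001.47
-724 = -724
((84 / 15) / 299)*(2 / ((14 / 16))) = 64 / 1495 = 0.04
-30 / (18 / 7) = -35 / 3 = -11.67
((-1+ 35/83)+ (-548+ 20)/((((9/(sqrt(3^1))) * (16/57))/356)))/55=-6764 * sqrt(3)/5 - 48/4565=-2343.13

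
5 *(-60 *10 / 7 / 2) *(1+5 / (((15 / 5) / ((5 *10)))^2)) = -893500 / 3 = -297833.33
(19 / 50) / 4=19 / 200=0.10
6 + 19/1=25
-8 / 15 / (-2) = 4 / 15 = 0.27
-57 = -57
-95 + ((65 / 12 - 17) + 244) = 1649 / 12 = 137.42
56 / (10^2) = 14 / 25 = 0.56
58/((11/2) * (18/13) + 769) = 377/5048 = 0.07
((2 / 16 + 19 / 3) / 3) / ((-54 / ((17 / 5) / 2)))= -527 / 7776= -0.07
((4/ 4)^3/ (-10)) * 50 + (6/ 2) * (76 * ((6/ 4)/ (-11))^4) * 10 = -123325/ 29282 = -4.21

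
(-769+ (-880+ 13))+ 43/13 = -21225/13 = -1632.69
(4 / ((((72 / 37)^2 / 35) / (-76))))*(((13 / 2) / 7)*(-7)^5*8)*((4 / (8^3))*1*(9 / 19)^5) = 1090271182455 / 16681088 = 65359.72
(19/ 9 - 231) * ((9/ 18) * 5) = -5150/ 9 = -572.22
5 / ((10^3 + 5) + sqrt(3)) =1675 / 336674 - 5 *sqrt(3) / 1010022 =0.00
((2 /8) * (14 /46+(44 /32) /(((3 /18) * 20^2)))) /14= 11959 /2060800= 0.01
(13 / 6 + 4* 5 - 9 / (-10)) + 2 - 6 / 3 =23.07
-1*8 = -8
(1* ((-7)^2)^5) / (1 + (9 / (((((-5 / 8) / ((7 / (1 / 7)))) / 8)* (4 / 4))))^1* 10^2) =-282475249 / 564479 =-500.42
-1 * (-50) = 50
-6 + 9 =3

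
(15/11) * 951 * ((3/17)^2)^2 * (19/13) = 21953835/11943503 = 1.84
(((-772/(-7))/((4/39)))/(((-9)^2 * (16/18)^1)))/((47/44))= 27599/1974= 13.98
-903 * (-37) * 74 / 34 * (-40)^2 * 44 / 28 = 3108177600 / 17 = 182833976.47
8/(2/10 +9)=20/23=0.87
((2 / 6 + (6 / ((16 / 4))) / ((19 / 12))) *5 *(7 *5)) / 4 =12775 / 228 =56.03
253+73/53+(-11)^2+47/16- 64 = 314.31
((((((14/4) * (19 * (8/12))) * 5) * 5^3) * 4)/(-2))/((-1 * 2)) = 83125/3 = 27708.33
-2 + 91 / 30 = 31 / 30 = 1.03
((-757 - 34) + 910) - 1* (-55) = 174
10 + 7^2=59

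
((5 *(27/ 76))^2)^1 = 18225/ 5776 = 3.16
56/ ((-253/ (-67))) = 3752/ 253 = 14.83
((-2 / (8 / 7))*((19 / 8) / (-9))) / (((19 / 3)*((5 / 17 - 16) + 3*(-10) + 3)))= -0.00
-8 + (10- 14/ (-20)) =27/ 10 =2.70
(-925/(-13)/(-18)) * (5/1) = -4625/234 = -19.76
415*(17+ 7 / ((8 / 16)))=12865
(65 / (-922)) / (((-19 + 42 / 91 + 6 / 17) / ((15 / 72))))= 71825 / 88932432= 0.00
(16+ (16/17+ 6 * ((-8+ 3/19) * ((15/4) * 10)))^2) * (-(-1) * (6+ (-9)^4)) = 2130792867327135/104329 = 20423783102.75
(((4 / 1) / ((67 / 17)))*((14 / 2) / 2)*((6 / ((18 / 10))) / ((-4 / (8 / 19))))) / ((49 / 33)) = -7480 / 8911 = -0.84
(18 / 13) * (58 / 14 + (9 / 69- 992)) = -2862432 / 2093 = -1367.62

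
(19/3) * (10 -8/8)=57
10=10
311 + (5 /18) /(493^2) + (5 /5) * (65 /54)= 2048781553 /6562323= 312.20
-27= -27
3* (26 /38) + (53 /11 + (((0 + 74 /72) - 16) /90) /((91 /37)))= 59888879 /8803080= 6.80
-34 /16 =-17 /8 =-2.12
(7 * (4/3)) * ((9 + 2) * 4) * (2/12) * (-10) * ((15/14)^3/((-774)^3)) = 6875/3786759396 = 0.00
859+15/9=860.67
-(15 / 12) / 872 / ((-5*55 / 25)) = 5 / 38368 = 0.00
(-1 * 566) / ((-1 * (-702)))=-283 / 351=-0.81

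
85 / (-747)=-85 / 747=-0.11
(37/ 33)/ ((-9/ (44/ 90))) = -74/ 1215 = -0.06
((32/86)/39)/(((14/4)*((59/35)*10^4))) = 2/12367875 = 0.00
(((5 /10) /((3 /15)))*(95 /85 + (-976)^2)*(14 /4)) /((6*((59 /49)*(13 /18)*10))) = 16663431519 /104312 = 159746.06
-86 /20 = -4.30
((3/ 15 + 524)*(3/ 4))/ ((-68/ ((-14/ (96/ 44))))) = 201817/ 5440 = 37.10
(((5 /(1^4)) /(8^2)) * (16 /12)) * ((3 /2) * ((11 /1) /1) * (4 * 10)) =275 /4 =68.75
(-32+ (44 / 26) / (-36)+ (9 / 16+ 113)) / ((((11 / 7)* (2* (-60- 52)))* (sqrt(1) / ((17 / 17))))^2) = 152597 / 231948288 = 0.00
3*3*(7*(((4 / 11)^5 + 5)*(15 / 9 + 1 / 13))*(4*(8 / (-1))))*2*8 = -589499602944 / 2093663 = -281563.75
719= 719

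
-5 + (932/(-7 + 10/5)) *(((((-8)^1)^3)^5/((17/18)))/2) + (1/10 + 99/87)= 17117337758705104781/4930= 3472076624483794.07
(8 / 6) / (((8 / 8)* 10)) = 2 / 15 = 0.13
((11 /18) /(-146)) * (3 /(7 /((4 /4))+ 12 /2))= -11 /11388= -0.00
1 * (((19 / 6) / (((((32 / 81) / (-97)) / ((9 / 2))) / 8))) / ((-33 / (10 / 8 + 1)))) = 1343547 / 704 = 1908.45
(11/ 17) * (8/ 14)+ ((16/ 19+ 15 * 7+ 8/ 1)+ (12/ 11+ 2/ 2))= 2892566/ 24871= 116.30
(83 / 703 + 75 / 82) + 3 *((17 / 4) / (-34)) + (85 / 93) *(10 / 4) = 63103015 / 21444312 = 2.94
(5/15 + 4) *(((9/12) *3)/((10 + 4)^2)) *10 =195/392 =0.50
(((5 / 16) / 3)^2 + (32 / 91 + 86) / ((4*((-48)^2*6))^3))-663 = -5100338104598786215 / 7692943557132288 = -662.99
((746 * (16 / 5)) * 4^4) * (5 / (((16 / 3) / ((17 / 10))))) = 4869888 / 5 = 973977.60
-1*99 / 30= -33 / 10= -3.30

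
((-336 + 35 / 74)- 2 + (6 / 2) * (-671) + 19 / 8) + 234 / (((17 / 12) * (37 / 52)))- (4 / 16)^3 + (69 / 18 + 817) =-156418039 / 120768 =-1295.19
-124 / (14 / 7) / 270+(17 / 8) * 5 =11227 / 1080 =10.40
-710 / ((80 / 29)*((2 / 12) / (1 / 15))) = -2059 / 20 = -102.95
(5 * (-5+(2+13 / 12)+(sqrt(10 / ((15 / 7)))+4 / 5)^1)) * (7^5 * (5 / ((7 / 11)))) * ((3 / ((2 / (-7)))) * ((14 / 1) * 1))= 433536565 / 4-32353475 * sqrt(42)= -101290340.92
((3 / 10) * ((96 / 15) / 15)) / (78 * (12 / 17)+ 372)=68 / 226875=0.00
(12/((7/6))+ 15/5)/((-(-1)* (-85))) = -93/595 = -0.16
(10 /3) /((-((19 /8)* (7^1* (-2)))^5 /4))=40960 /124847387679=0.00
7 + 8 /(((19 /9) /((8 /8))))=205 /19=10.79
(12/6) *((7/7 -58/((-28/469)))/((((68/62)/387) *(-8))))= -23334165/272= -85787.37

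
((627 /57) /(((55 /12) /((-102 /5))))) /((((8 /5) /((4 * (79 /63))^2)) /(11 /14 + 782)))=-3100578728 /5145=-602639.21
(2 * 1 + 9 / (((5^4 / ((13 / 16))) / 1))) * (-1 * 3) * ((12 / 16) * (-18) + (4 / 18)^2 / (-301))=2648584103 / 32508000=81.47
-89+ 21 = -68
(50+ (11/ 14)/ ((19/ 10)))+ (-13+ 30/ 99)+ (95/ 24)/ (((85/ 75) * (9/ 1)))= 68234429/ 1790712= 38.10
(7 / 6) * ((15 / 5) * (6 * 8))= 168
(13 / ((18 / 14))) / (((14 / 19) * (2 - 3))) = -247 / 18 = -13.72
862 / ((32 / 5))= 2155 / 16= 134.69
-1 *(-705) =705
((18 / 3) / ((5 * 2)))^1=3 / 5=0.60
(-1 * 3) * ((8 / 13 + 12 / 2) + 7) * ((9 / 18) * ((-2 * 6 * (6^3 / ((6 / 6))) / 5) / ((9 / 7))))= 535248 / 65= 8234.58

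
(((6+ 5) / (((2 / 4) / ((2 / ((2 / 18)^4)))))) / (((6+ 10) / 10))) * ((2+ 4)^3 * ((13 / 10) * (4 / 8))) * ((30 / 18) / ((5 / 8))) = 67552056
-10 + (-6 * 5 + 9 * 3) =-13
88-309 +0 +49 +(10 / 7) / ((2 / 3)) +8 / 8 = -1182 / 7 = -168.86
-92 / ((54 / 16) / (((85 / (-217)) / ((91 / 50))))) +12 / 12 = 3661169 / 533169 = 6.87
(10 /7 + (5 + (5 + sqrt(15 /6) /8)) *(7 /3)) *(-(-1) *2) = 50.45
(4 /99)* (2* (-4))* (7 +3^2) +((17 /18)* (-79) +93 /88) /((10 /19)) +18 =-201049 /1584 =-126.92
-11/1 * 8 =-88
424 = 424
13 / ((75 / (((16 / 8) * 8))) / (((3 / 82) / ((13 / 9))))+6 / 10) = 4680 / 66841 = 0.07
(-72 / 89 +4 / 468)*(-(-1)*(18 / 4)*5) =-41675 / 2314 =-18.01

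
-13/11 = -1.18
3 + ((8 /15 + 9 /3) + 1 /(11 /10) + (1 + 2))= 1723 /165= 10.44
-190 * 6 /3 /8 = -95 /2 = -47.50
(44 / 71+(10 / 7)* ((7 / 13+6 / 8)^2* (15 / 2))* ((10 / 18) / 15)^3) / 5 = 0.12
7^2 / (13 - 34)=-7 / 3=-2.33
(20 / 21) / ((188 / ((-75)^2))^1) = 9375 / 329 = 28.50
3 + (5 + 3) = 11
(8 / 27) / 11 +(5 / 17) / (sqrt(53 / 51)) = 8 / 297 +5 *sqrt(2703) / 901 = 0.32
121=121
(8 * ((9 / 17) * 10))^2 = 518400 / 289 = 1793.77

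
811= 811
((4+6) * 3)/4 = 15/2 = 7.50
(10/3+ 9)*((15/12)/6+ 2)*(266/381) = 260813/13716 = 19.02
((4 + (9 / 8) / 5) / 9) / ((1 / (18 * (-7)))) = -1183 / 20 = -59.15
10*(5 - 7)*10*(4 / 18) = -400 / 9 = -44.44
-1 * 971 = -971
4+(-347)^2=120413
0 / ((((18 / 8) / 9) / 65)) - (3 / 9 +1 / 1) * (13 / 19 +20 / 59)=-4588 / 3363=-1.36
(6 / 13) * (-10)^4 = 60000 / 13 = 4615.38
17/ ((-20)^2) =17/ 400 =0.04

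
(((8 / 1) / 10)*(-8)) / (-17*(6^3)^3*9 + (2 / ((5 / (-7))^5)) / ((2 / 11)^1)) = 0.00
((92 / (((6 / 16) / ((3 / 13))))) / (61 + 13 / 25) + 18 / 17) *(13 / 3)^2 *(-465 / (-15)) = 135547438 / 117657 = 1152.06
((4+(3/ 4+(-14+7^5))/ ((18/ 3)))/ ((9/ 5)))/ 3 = 336355/ 648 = 519.07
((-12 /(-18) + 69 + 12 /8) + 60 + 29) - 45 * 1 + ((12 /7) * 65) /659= 3192263 /27678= 115.34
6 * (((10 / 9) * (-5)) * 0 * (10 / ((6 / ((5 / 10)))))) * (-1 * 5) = 0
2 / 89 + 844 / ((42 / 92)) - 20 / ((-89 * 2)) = 1848.90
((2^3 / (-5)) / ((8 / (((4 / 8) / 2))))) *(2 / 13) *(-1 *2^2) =2 / 65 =0.03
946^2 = 894916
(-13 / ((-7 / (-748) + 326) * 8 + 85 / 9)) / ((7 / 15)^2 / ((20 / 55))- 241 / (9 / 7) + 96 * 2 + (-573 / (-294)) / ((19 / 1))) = -3666482820 / 3880931855963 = -0.00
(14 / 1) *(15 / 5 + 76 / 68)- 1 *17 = 691 / 17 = 40.65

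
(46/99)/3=46/297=0.15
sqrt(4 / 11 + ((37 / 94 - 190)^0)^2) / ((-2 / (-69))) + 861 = 69 * sqrt(165) / 22 + 861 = 901.29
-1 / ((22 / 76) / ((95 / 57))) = -190 / 33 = -5.76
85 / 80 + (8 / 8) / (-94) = 791 / 752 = 1.05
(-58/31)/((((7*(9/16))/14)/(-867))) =536384/93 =5767.57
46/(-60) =-0.77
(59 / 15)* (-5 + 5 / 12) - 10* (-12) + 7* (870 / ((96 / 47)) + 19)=3216.53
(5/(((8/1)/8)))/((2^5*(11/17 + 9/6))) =85/1168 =0.07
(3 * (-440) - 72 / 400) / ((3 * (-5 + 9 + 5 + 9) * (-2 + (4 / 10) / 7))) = 154021 / 12240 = 12.58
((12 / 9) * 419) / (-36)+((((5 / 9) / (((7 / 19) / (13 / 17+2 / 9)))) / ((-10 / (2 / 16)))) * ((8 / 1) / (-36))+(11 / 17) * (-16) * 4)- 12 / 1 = -47835299 / 694008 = -68.93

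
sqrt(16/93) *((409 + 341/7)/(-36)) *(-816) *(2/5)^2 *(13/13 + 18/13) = 387328 *sqrt(93)/2275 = 1641.87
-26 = -26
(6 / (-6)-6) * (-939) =6573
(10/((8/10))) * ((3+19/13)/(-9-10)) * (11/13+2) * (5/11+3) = -53650/1859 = -28.86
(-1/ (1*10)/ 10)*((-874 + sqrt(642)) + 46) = 207/ 25 - sqrt(642)/ 100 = 8.03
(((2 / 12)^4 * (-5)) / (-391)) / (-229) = -5 / 116042544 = -0.00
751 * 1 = 751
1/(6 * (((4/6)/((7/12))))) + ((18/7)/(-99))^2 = 41695/284592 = 0.15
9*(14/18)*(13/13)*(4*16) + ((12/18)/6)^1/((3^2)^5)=238085569/531441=448.00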